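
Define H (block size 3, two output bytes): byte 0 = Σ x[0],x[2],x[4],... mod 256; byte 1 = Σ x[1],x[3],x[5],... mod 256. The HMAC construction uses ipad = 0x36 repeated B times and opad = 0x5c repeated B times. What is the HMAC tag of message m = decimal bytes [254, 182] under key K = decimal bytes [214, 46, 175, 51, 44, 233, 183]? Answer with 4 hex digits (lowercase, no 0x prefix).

0a60

Key decimal bytes [214, 46, 175, 51, 44, 233, 183] = d6 2e af 33 2c e9 b7 is 7 bytes > B = 3, so hash it first: H(key) = 68 4a, then zero-pad to 3 bytes: K' = 68 4a 00.
K' ⊕ ipad = 5e 7c 36.  K' ⊕ opad = 34 16 5c.
Inner input = (K'⊕ipad) ∥ m = 5e 7c 36 ∥ fe b6.
Inner hash: even-index sum = 330 mod 256 = 74; odd-index sum = 378 mod 256 = 122 → 4a 7a.
Outer input = (K'⊕opad) ∥ inner = 34 16 5c ∥ 4a 7a.
Outer hash (tag): even-index sum = 266 mod 256 = 10; odd-index sum = 96 mod 256 = 96 → 0a 60.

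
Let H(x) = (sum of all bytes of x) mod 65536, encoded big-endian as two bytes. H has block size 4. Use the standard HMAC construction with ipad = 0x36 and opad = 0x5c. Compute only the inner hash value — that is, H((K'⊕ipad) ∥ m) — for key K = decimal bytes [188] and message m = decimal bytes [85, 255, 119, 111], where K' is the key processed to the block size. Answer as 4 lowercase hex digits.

Key decimal bytes [188] = bc is 1 byte ≤ B = 4; zero-pad to 4 bytes: K' = bc 00 00 00.
K' ⊕ ipad = 8a 36 36 36.
Inner input = 8a 36 36 36 ∥ 55 ff 77 6f.
Inner hash: sum = 138+54+54+54+85+255+119+111 = 870 → 03 66.

0366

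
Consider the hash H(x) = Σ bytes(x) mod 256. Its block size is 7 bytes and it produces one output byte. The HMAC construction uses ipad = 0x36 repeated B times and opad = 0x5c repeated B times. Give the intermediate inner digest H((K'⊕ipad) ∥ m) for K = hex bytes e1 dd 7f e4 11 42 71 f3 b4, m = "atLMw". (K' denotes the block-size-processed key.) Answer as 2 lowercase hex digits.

Key hex bytes e1 dd 7f e4 11 42 71 f3 b4 is 9 bytes > B = 7, so hash it first: H(key) = 8c, then zero-pad to 7 bytes: K' = 8c 00 00 00 00 00 00.
K' ⊕ ipad = ba 36 36 36 36 36 36.
Inner input = ba 36 36 36 36 36 36 ∥ 61 74 4c 4d 77.
Inner hash: sum = 186+54+54+54+54+54+54+97+116+76+77+119 = 995; mod 256 = 227 → e3.

e3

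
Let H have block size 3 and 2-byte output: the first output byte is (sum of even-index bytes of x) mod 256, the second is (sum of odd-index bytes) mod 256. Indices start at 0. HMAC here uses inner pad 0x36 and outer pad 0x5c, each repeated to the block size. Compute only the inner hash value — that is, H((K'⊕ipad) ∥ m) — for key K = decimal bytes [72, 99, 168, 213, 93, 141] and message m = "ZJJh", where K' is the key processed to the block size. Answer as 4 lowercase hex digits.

6397

Key decimal bytes [72, 99, 168, 213, 93, 141] = 48 63 a8 d5 5d 8d is 6 bytes > B = 3, so hash it first: H(key) = 4d c5, then zero-pad to 3 bytes: K' = 4d c5 00.
K' ⊕ ipad = 7b f3 36.
Inner input = 7b f3 36 ∥ 5a 4a 4a 68.
Inner hash: even-index sum = 355 mod 256 = 99; odd-index sum = 407 mod 256 = 151 → 63 97.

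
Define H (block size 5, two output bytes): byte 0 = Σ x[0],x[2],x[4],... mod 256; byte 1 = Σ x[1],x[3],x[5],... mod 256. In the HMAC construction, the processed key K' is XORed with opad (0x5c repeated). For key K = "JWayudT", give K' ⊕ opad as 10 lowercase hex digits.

28685c5c5c

Key "JWayudT" = 4a 57 61 79 75 64 54 is 7 bytes > B = 5, so hash it first: H(key) = 74 34, then zero-pad to 5 bytes: K' = 74 34 00 00 00.
XOR each byte with 0x5c: 74⊕5c=28, 34⊕5c=68, 00⊕5c=5c, 00⊕5c=5c, 00⊕5c=5c.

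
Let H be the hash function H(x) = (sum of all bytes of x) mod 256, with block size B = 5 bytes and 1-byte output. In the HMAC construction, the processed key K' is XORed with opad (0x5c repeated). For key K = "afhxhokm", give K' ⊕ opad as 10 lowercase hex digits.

0a5c5c5c5c

Key "afhxhokm" = 61 66 68 78 68 6f 6b 6d is 8 bytes > B = 5, so hash it first: H(key) = 56, then zero-pad to 5 bytes: K' = 56 00 00 00 00.
XOR each byte with 0x5c: 56⊕5c=0a, 00⊕5c=5c, 00⊕5c=5c, 00⊕5c=5c, 00⊕5c=5c.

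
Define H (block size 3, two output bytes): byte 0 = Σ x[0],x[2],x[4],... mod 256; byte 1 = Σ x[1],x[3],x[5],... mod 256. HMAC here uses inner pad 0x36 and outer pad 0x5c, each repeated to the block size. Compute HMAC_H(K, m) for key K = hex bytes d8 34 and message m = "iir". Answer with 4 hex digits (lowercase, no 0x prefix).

Key hex bytes d8 34 is 2 bytes ≤ B = 3; zero-pad to 3 bytes: K' = d8 34 00.
K' ⊕ ipad = ee 02 36.  K' ⊕ opad = 84 68 5c.
Inner input = (K'⊕ipad) ∥ m = ee 02 36 ∥ 69 69 72.
Inner hash: even-index sum = 397 mod 256 = 141; odd-index sum = 221 mod 256 = 221 → 8d dd.
Outer input = (K'⊕opad) ∥ inner = 84 68 5c ∥ 8d dd.
Outer hash (tag): even-index sum = 445 mod 256 = 189; odd-index sum = 245 mod 256 = 245 → bd f5.

bdf5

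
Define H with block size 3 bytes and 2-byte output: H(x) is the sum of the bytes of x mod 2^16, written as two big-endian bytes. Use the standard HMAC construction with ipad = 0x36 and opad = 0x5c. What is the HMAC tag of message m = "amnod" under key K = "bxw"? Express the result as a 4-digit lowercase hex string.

Key "bxw" = 62 78 77 is exactly B = 3 bytes: K' = 62 78 77.
K' ⊕ ipad = 54 4e 41.  K' ⊕ opad = 3e 24 2b.
Inner input = (K'⊕ipad) ∥ m = 54 4e 41 ∥ 61 6d 6e 6f 64.
Inner hash: sum = 84+78+65+97+109+110+111+100 = 754 → 02 f2.
Outer input = (K'⊕opad) ∥ inner = 3e 24 2b ∥ 02 f2.
Outer hash (tag): sum = 62+36+43+2+242 = 385 → 01 81.

0181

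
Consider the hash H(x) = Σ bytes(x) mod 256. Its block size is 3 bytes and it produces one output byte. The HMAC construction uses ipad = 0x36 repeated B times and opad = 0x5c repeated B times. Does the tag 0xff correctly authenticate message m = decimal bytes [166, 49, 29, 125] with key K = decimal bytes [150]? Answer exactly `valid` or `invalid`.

valid

Key decimal bytes [150] = 96 is 1 byte ≤ B = 3; zero-pad to 3 bytes: K' = 96 00 00.
K' ⊕ ipad = a0 36 36; K' ⊕ opad = ca 5c 5c.
Inner hash: sum = 160+54+54+166+49+29+125 = 637; mod 256 = 125 → 7d.
Outer hash (recomputed tag): sum = 202+92+92+125 = 511; mod 256 = 255 → ff.
Recomputed tag = ff; claimed = ff → match.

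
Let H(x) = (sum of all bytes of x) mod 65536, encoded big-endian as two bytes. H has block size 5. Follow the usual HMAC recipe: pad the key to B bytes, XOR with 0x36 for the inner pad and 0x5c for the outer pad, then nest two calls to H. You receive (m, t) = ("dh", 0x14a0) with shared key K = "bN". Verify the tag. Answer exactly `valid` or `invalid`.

invalid

Key "bN" = 62 4e is 2 bytes ≤ B = 5; zero-pad to 5 bytes: K' = 62 4e 00 00 00.
K' ⊕ ipad = 54 78 36 36 36; K' ⊕ opad = 3e 12 5c 5c 5c.
Inner hash: sum = 84+120+54+54+54+100+104 = 570 → 02 3a.
Outer hash (recomputed tag): sum = 62+18+92+92+92+2+58 = 416 → 01 a0.
Recomputed tag = 01a0; claimed = 14a0 → mismatch.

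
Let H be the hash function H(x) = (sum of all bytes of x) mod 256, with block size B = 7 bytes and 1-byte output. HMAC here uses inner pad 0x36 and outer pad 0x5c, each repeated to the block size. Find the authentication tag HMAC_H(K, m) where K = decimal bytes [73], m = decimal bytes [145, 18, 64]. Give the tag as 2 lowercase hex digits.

e3

Key decimal bytes [73] = 49 is 1 byte ≤ B = 7; zero-pad to 7 bytes: K' = 49 00 00 00 00 00 00.
K' ⊕ ipad = 7f 36 36 36 36 36 36.  K' ⊕ opad = 15 5c 5c 5c 5c 5c 5c.
Inner input = (K'⊕ipad) ∥ m = 7f 36 36 36 36 36 36 ∥ 91 12 40.
Inner hash: sum = 127+54+54+54+54+54+54+145+18+64 = 678; mod 256 = 166 → a6.
Outer input = (K'⊕opad) ∥ inner = 15 5c 5c 5c 5c 5c 5c ∥ a6.
Outer hash (tag): sum = 21+92+92+92+92+92+92+166 = 739; mod 256 = 227 → e3.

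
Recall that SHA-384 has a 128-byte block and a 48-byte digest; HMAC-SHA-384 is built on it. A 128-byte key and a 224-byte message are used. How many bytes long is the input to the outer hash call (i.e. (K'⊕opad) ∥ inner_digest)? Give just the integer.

176

Key is 128 ≤ 128 bytes, zero-padded: |K'| = 128.
Outer input = (K'⊕opad) ∥ H(inner) → 128 + 48 = 176 bytes.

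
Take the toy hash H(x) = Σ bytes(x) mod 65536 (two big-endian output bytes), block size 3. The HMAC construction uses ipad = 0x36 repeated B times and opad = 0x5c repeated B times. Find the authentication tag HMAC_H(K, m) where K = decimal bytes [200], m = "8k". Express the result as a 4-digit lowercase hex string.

Key decimal bytes [200] = c8 is 1 byte ≤ B = 3; zero-pad to 3 bytes: K' = c8 00 00.
K' ⊕ ipad = fe 36 36.  K' ⊕ opad = 94 5c 5c.
Inner input = (K'⊕ipad) ∥ m = fe 36 36 ∥ 38 6b.
Inner hash: sum = 254+54+54+56+107 = 525 → 02 0d.
Outer input = (K'⊕opad) ∥ inner = 94 5c 5c ∥ 02 0d.
Outer hash (tag): sum = 148+92+92+2+13 = 347 → 01 5b.

015b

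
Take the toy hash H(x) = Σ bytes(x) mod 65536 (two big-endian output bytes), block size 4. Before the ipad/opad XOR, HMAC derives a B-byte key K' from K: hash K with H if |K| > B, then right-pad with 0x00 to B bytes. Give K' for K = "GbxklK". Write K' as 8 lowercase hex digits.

02430000

|K| = 6 > B = 4, so first hash the key.
H(K): sum = 71+98+120+107+108+75 = 579 → 02 43.
Zero-pad H(K) = 02 43 to 4 bytes: K' = 02 43 00 00.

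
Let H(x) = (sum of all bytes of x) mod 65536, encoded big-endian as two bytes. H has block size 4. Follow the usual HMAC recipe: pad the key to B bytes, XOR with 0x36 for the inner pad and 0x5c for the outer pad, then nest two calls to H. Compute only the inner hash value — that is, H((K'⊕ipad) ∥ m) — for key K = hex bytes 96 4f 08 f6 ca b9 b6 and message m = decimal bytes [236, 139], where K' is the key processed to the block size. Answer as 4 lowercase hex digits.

Key hex bytes 96 4f 08 f6 ca b9 b6 is 7 bytes > B = 4, so hash it first: H(key) = 04 1c, then zero-pad to 4 bytes: K' = 04 1c 00 00.
K' ⊕ ipad = 32 2a 36 36.
Inner input = 32 2a 36 36 ∥ ec 8b.
Inner hash: sum = 50+42+54+54+236+139 = 575 → 02 3f.

023f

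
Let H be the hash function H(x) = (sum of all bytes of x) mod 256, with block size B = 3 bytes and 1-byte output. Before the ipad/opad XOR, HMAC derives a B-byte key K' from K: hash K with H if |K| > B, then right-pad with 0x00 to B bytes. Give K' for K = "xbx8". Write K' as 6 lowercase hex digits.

8a0000

|K| = 4 > B = 3, so first hash the key.
H(K): sum = 120+98+120+56 = 394; mod 256 = 138 → 8a.
Zero-pad H(K) = 8a to 3 bytes: K' = 8a 00 00.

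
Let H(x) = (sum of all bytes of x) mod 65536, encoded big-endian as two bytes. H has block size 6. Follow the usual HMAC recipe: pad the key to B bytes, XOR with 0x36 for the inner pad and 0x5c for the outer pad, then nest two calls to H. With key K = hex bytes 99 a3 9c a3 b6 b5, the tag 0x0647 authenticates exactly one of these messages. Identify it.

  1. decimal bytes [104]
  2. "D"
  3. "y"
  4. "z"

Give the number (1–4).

1

Key hex bytes 99 a3 9c a3 b6 b5 is exactly B = 6 bytes: K' = 99 a3 9c a3 b6 b5.
K' ⊕ ipad = af 95 aa 95 80 83; K' ⊕ opad = c5 ff c0 ff ea e9.
m1: inner = H(af 95 aa 95 80 83 68) = 03 ee; tag = H(c5 ff c0 ff ea e9 03 ee) = 0647 ← matches
m2: inner = H(af 95 aa 95 80 83 44) = 03 ca; tag = H(c5 ff c0 ff ea e9 03 ca) = 0623
m3: inner = H(af 95 aa 95 80 83 79) = 03 ff; tag = H(c5 ff c0 ff ea e9 03 ff) = 0658
m4: inner = H(af 95 aa 95 80 83 7a) = 04 00; tag = H(c5 ff c0 ff ea e9 04 00) = 055a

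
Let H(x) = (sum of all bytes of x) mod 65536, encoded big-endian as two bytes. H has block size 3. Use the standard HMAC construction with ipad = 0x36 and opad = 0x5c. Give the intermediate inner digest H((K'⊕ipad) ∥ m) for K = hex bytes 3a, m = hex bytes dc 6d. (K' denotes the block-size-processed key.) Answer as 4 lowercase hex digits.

01c1

Key hex bytes 3a is 1 byte ≤ B = 3; zero-pad to 3 bytes: K' = 3a 00 00.
K' ⊕ ipad = 0c 36 36.
Inner input = 0c 36 36 ∥ dc 6d.
Inner hash: sum = 12+54+54+220+109 = 449 → 01 c1.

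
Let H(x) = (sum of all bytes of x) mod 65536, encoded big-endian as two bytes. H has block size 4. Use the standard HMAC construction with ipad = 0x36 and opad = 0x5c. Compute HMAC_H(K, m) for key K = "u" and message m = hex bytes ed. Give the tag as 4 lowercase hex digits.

Key "u" = 75 is 1 byte ≤ B = 4; zero-pad to 4 bytes: K' = 75 00 00 00.
K' ⊕ ipad = 43 36 36 36.  K' ⊕ opad = 29 5c 5c 5c.
Inner input = (K'⊕ipad) ∥ m = 43 36 36 36 ∥ ed.
Inner hash: sum = 67+54+54+54+237 = 466 → 01 d2.
Outer input = (K'⊕opad) ∥ inner = 29 5c 5c 5c ∥ 01 d2.
Outer hash (tag): sum = 41+92+92+92+1+210 = 528 → 02 10.

0210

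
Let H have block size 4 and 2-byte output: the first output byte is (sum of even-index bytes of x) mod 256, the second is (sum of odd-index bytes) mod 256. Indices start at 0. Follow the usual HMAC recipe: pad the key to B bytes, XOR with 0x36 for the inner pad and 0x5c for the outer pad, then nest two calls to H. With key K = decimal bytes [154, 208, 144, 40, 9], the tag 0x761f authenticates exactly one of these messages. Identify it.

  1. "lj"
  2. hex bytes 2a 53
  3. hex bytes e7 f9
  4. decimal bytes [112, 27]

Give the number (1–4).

4

Key decimal bytes [154, 208, 144, 40, 9] = 9a d0 90 28 09 is 5 bytes > B = 4, so hash it first: H(key) = 33 f8, then zero-pad to 4 bytes: K' = 33 f8 00 00.
K' ⊕ ipad = 05 ce 36 36; K' ⊕ opad = 6f a4 5c 5c.
m1: inner = H(05 ce 36 36 6c 6a) = a7 6e; tag = H(6f a4 5c 5c a7 6e) = 726e
m2: inner = H(05 ce 36 36 2a 53) = 65 57; tag = H(6f a4 5c 5c 65 57) = 3057
m3: inner = H(05 ce 36 36 e7 f9) = 22 fd; tag = H(6f a4 5c 5c 22 fd) = edfd
m4: inner = H(05 ce 36 36 70 1b) = ab 1f; tag = H(6f a4 5c 5c ab 1f) = 761f ← matches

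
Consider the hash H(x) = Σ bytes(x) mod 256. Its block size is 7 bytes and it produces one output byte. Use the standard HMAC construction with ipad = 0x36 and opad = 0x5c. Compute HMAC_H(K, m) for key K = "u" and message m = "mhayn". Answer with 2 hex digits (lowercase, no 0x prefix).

f5

Key "u" = 75 is 1 byte ≤ B = 7; zero-pad to 7 bytes: K' = 75 00 00 00 00 00 00.
K' ⊕ ipad = 43 36 36 36 36 36 36.  K' ⊕ opad = 29 5c 5c 5c 5c 5c 5c.
Inner input = (K'⊕ipad) ∥ m = 43 36 36 36 36 36 36 ∥ 6d 68 61 79 6e.
Inner hash: sum = 67+54+54+54+54+54+54+109+104+97+121+110 = 932; mod 256 = 164 → a4.
Outer input = (K'⊕opad) ∥ inner = 29 5c 5c 5c 5c 5c 5c ∥ a4.
Outer hash (tag): sum = 41+92+92+92+92+92+92+164 = 757; mod 256 = 245 → f5.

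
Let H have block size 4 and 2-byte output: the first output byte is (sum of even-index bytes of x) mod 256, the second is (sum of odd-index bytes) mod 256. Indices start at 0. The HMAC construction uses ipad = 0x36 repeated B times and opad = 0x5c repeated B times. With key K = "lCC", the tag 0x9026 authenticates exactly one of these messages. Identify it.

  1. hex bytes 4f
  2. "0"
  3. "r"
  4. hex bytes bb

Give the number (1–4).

3

Key "lCC" = 6c 43 43 is 3 bytes ≤ B = 4; zero-pad to 4 bytes: K' = 6c 43 43 00.
K' ⊕ ipad = 5a 75 75 36; K' ⊕ opad = 30 1f 1f 5c.
m1: inner = H(5a 75 75 36 4f) = 1e ab; tag = H(30 1f 1f 5c 1e ab) = 6d26
m2: inner = H(5a 75 75 36 30) = ff ab; tag = H(30 1f 1f 5c ff ab) = 4e26
m3: inner = H(5a 75 75 36 72) = 41 ab; tag = H(30 1f 1f 5c 41 ab) = 9026 ← matches
m4: inner = H(5a 75 75 36 bb) = 8a ab; tag = H(30 1f 1f 5c 8a ab) = d926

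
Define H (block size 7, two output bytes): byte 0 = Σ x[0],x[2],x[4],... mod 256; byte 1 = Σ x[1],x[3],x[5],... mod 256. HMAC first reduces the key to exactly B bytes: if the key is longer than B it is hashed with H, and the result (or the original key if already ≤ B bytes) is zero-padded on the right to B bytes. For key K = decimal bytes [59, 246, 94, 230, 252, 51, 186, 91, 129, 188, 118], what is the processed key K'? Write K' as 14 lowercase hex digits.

46260000000000

|K| = 11 > B = 7, so first hash the key.
H(K): even-index sum = 838 mod 256 = 70; odd-index sum = 806 mod 256 = 38 → 46 26.
Zero-pad H(K) = 46 26 to 7 bytes: K' = 46 26 00 00 00 00 00.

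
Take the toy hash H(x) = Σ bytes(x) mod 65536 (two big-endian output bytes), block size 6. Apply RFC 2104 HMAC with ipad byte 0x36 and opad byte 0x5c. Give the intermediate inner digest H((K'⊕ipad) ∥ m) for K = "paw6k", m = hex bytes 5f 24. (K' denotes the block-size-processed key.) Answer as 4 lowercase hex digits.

Key "paw6k" = 70 61 77 36 6b is 5 bytes ≤ B = 6; zero-pad to 6 bytes: K' = 70 61 77 36 6b 00.
K' ⊕ ipad = 46 57 41 00 5d 36.
Inner input = 46 57 41 00 5d 36 ∥ 5f 24.
Inner hash: sum = 70+87+65+0+93+54+95+36 = 500 → 01 f4.

01f4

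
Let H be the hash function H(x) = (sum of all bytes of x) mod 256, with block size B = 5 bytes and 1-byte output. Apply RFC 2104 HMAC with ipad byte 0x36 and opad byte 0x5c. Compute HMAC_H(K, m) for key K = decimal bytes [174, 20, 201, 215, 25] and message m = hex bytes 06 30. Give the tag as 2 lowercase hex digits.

9e

Key decimal bytes [174, 20, 201, 215, 25] = ae 14 c9 d7 19 is exactly B = 5 bytes: K' = ae 14 c9 d7 19.
K' ⊕ ipad = 98 22 ff e1 2f.  K' ⊕ opad = f2 48 95 8b 45.
Inner input = (K'⊕ipad) ∥ m = 98 22 ff e1 2f ∥ 06 30.
Inner hash: sum = 152+34+255+225+47+6+48 = 767; mod 256 = 255 → ff.
Outer input = (K'⊕opad) ∥ inner = f2 48 95 8b 45 ∥ ff.
Outer hash (tag): sum = 242+72+149+139+69+255 = 926; mod 256 = 158 → 9e.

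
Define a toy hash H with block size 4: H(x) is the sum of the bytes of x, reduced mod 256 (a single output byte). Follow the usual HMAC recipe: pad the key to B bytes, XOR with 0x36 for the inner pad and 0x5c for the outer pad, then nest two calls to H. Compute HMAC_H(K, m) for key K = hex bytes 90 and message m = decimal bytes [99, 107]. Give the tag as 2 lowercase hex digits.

Key hex bytes 90 is 1 byte ≤ B = 4; zero-pad to 4 bytes: K' = 90 00 00 00.
K' ⊕ ipad = a6 36 36 36.  K' ⊕ opad = cc 5c 5c 5c.
Inner input = (K'⊕ipad) ∥ m = a6 36 36 36 ∥ 63 6b.
Inner hash: sum = 166+54+54+54+99+107 = 534; mod 256 = 22 → 16.
Outer input = (K'⊕opad) ∥ inner = cc 5c 5c 5c ∥ 16.
Outer hash (tag): sum = 204+92+92+92+22 = 502; mod 256 = 246 → f6.

f6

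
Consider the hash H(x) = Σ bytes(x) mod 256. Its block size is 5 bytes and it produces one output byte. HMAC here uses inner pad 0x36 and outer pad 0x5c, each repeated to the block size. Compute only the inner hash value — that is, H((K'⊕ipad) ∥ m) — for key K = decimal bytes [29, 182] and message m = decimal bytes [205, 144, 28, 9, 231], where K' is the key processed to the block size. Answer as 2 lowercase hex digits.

Key decimal bytes [29, 182] = 1d b6 is 2 bytes ≤ B = 5; zero-pad to 5 bytes: K' = 1d b6 00 00 00.
K' ⊕ ipad = 2b 80 36 36 36.
Inner input = 2b 80 36 36 36 ∥ cd 90 1c 09 e7.
Inner hash: sum = 43+128+54+54+54+205+144+28+9+231 = 950; mod 256 = 182 → b6.

b6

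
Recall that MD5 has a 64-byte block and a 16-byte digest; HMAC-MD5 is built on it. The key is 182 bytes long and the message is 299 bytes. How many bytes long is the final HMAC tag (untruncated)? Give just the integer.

The tag is one MD5 digest: 16 bytes.

16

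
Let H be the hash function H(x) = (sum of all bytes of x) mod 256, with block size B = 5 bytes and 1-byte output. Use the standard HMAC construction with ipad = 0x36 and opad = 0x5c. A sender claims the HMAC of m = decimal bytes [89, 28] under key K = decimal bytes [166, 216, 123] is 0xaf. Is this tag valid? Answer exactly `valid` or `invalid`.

invalid

Key decimal bytes [166, 216, 123] = a6 d8 7b is 3 bytes ≤ B = 5; zero-pad to 5 bytes: K' = a6 d8 7b 00 00.
K' ⊕ ipad = 90 ee 4d 36 36; K' ⊕ opad = fa 84 27 5c 5c.
Inner hash: sum = 144+238+77+54+54+89+28 = 684; mod 256 = 172 → ac.
Outer hash (recomputed tag): sum = 250+132+39+92+92+172 = 777; mod 256 = 9 → 09.
Recomputed tag = 09; claimed = af → mismatch.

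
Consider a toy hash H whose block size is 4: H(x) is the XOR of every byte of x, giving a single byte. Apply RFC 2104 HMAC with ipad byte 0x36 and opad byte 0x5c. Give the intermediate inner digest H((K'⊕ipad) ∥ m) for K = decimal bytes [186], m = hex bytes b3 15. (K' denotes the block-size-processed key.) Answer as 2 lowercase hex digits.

1c

Key decimal bytes [186] = ba is 1 byte ≤ B = 4; zero-pad to 4 bytes: K' = ba 00 00 00.
K' ⊕ ipad = 8c 36 36 36.
Inner input = 8c 36 36 36 ∥ b3 15.
Inner hash: XOR 8c⊕36⊕36⊕36⊕b3⊕15 = 1c.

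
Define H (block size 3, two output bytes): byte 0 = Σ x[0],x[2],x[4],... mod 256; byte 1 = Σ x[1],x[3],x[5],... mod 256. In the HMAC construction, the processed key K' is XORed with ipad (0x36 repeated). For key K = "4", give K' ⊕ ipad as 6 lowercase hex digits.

Key "4" = 34 is 1 byte ≤ B = 3; zero-pad to 3 bytes: K' = 34 00 00.
XOR each byte with 0x36: 34⊕36=02, 00⊕36=36, 00⊕36=36.

023636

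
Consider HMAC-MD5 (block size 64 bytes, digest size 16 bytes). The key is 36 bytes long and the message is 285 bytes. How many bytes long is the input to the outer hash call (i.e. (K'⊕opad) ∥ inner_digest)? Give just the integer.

Key is 36 ≤ 64 bytes, zero-padded: |K'| = 64.
Outer input = (K'⊕opad) ∥ H(inner) → 64 + 16 = 80 bytes.

80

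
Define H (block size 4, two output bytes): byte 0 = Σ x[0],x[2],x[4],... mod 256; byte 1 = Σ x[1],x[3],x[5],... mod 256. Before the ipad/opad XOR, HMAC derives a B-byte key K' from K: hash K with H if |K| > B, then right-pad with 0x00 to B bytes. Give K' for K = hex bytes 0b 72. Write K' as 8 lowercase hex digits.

Key hex bytes 0b 72 is 2 bytes ≤ B = 4; zero-pad to 4 bytes: K' = 0b 72 00 00.

0b720000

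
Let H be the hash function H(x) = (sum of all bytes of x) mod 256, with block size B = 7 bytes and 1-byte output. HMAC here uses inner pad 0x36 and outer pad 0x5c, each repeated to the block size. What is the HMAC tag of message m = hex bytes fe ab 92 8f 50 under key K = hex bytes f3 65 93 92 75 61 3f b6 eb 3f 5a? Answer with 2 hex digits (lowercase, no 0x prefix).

Key hex bytes f3 65 93 92 75 61 3f b6 eb 3f 5a is 11 bytes > B = 7, so hash it first: H(key) = cc, then zero-pad to 7 bytes: K' = cc 00 00 00 00 00 00.
K' ⊕ ipad = fa 36 36 36 36 36 36.  K' ⊕ opad = 90 5c 5c 5c 5c 5c 5c.
Inner input = (K'⊕ipad) ∥ m = fa 36 36 36 36 36 36 ∥ fe ab 92 8f 50.
Inner hash: sum = 250+54+54+54+54+54+54+254+171+146+143+80 = 1368; mod 256 = 88 → 58.
Outer input = (K'⊕opad) ∥ inner = 90 5c 5c 5c 5c 5c 5c ∥ 58.
Outer hash (tag): sum = 144+92+92+92+92+92+92+88 = 784; mod 256 = 16 → 10.

10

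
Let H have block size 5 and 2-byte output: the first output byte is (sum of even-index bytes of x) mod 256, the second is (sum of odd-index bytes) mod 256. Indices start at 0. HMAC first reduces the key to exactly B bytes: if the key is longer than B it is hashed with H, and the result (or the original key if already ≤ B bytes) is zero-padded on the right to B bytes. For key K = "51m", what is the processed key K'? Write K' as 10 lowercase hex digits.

Key "51m" = 35 31 6d is 3 bytes ≤ B = 5; zero-pad to 5 bytes: K' = 35 31 6d 00 00.

35316d0000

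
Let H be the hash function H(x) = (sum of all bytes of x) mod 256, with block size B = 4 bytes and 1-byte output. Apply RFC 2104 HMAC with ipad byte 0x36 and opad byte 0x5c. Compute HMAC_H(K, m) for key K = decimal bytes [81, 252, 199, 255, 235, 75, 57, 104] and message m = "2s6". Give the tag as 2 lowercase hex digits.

23

Key decimal bytes [81, 252, 199, 255, 235, 75, 57, 104] = 51 fc c7 ff eb 4b 39 68 is 8 bytes > B = 4, so hash it first: H(key) = ea, then zero-pad to 4 bytes: K' = ea 00 00 00.
K' ⊕ ipad = dc 36 36 36.  K' ⊕ opad = b6 5c 5c 5c.
Inner input = (K'⊕ipad) ∥ m = dc 36 36 36 ∥ 32 73 36.
Inner hash: sum = 220+54+54+54+50+115+54 = 601; mod 256 = 89 → 59.
Outer input = (K'⊕opad) ∥ inner = b6 5c 5c 5c ∥ 59.
Outer hash (tag): sum = 182+92+92+92+89 = 547; mod 256 = 35 → 23.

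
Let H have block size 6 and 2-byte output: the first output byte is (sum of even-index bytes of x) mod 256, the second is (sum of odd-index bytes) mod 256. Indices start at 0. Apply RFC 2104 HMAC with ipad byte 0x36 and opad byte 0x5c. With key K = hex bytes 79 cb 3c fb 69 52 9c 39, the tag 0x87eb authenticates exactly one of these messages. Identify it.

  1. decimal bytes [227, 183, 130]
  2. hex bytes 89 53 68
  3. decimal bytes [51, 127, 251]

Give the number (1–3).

Key hex bytes 79 cb 3c fb 69 52 9c 39 is 8 bytes > B = 6, so hash it first: H(key) = ba 51, then zero-pad to 6 bytes: K' = ba 51 00 00 00 00.
K' ⊕ ipad = 8c 67 36 36 36 36; K' ⊕ opad = e6 0d 5c 5c 5c 5c.
m1: inner = H(8c 67 36 36 36 36 e3 b7 82) = 5d 8a; tag = H(e6 0d 5c 5c 5c 5c 5d 8a) = fb4f
m2: inner = H(8c 67 36 36 36 36 89 53 68) = e9 26; tag = H(e6 0d 5c 5c 5c 5c e9 26) = 87eb ← matches
m3: inner = H(8c 67 36 36 36 36 33 7f fb) = 26 52; tag = H(e6 0d 5c 5c 5c 5c 26 52) = c417

2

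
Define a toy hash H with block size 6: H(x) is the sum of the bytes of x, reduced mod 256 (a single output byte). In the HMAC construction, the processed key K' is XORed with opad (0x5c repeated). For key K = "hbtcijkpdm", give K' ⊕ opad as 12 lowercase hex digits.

Key "hbtcijkpdm" = 68 62 74 63 69 6a 6b 70 64 6d is 10 bytes > B = 6, so hash it first: H(key) = 20, then zero-pad to 6 bytes: K' = 20 00 00 00 00 00.
XOR each byte with 0x5c: 20⊕5c=7c, 00⊕5c=5c, 00⊕5c=5c, 00⊕5c=5c, 00⊕5c=5c, 00⊕5c=5c.

7c5c5c5c5c5c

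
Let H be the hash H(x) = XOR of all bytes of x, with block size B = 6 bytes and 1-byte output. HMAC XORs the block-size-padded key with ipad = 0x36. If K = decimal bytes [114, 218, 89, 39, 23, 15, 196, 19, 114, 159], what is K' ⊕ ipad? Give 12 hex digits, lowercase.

c23636363636

Key decimal bytes [114, 218, 89, 39, 23, 15, 196, 19, 114, 159] = 72 da 59 27 17 0f c4 13 72 9f is 10 bytes > B = 6, so hash it first: H(key) = f4, then zero-pad to 6 bytes: K' = f4 00 00 00 00 00.
XOR each byte with 0x36: f4⊕36=c2, 00⊕36=36, 00⊕36=36, 00⊕36=36, 00⊕36=36, 00⊕36=36.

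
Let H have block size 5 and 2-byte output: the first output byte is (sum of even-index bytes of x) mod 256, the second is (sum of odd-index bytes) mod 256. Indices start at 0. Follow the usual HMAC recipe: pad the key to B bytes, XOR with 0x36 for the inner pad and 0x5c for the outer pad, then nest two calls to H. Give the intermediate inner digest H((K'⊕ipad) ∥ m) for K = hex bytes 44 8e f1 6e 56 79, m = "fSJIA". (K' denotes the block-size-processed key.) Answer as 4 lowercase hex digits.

Key hex bytes 44 8e f1 6e 56 79 is 6 bytes > B = 5, so hash it first: H(key) = 8b 75, then zero-pad to 5 bytes: K' = 8b 75 00 00 00.
K' ⊕ ipad = bd 43 36 36 36.
Inner input = bd 43 36 36 36 ∥ 66 53 4a 49 41.
Inner hash: even-index sum = 453 mod 256 = 197; odd-index sum = 362 mod 256 = 106 → c5 6a.

c56a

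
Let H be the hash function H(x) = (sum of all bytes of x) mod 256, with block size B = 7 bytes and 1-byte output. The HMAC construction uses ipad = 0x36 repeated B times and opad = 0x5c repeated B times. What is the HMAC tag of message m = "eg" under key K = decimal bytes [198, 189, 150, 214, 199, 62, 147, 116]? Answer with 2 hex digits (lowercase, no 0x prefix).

Key decimal bytes [198, 189, 150, 214, 199, 62, 147, 116] = c6 bd 96 d6 c7 3e 93 74 is 8 bytes > B = 7, so hash it first: H(key) = fb, then zero-pad to 7 bytes: K' = fb 00 00 00 00 00 00.
K' ⊕ ipad = cd 36 36 36 36 36 36.  K' ⊕ opad = a7 5c 5c 5c 5c 5c 5c.
Inner input = (K'⊕ipad) ∥ m = cd 36 36 36 36 36 36 ∥ 65 67.
Inner hash: sum = 205+54+54+54+54+54+54+101+103 = 733; mod 256 = 221 → dd.
Outer input = (K'⊕opad) ∥ inner = a7 5c 5c 5c 5c 5c 5c ∥ dd.
Outer hash (tag): sum = 167+92+92+92+92+92+92+221 = 940; mod 256 = 172 → ac.

ac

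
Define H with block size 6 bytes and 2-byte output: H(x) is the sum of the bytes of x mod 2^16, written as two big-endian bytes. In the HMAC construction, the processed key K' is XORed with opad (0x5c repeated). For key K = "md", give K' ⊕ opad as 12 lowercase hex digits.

Key "md" = 6d 64 is 2 bytes ≤ B = 6; zero-pad to 6 bytes: K' = 6d 64 00 00 00 00.
XOR each byte with 0x5c: 6d⊕5c=31, 64⊕5c=38, 00⊕5c=5c, 00⊕5c=5c, 00⊕5c=5c, 00⊕5c=5c.

31385c5c5c5c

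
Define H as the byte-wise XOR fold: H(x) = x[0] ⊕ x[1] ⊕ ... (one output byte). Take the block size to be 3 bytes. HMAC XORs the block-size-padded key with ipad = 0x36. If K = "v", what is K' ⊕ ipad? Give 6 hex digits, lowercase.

403636

Key "v" = 76 is 1 byte ≤ B = 3; zero-pad to 3 bytes: K' = 76 00 00.
XOR each byte with 0x36: 76⊕36=40, 00⊕36=36, 00⊕36=36.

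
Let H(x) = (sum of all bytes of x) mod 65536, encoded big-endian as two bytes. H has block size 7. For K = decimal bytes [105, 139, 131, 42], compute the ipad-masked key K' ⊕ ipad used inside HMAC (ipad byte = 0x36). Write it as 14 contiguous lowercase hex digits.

Key decimal bytes [105, 139, 131, 42] = 69 8b 83 2a is 4 bytes ≤ B = 7; zero-pad to 7 bytes: K' = 69 8b 83 2a 00 00 00.
XOR each byte with 0x36: 69⊕36=5f, 8b⊕36=bd, 83⊕36=b5, 2a⊕36=1c, 00⊕36=36, 00⊕36=36, 00⊕36=36.

5fbdb51c363636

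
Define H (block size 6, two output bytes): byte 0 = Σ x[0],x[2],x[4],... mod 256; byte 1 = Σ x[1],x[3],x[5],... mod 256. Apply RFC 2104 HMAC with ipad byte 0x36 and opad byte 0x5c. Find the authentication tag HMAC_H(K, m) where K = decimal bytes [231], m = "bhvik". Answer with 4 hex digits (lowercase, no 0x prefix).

f387

Key decimal bytes [231] = e7 is 1 byte ≤ B = 6; zero-pad to 6 bytes: K' = e7 00 00 00 00 00.
K' ⊕ ipad = d1 36 36 36 36 36.  K' ⊕ opad = bb 5c 5c 5c 5c 5c.
Inner input = (K'⊕ipad) ∥ m = d1 36 36 36 36 36 ∥ 62 68 76 69 6b.
Inner hash: even-index sum = 640 mod 256 = 128; odd-index sum = 371 mod 256 = 115 → 80 73.
Outer input = (K'⊕opad) ∥ inner = bb 5c 5c 5c 5c 5c ∥ 80 73.
Outer hash (tag): even-index sum = 499 mod 256 = 243; odd-index sum = 391 mod 256 = 135 → f3 87.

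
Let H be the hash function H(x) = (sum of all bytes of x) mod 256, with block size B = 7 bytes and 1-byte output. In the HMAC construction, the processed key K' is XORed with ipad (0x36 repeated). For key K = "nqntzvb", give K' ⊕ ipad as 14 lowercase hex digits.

584758424c4054

Key "nqntzvb" = 6e 71 6e 74 7a 76 62 is exactly B = 7 bytes: K' = 6e 71 6e 74 7a 76 62.
XOR each byte with 0x36: 6e⊕36=58, 71⊕36=47, 6e⊕36=58, 74⊕36=42, 7a⊕36=4c, 76⊕36=40, 62⊕36=54.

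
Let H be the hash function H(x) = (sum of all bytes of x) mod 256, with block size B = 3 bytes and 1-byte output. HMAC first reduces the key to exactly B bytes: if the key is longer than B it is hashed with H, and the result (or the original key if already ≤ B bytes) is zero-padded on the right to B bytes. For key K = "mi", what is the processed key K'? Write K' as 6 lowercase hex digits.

6d6900

Key "mi" = 6d 69 is 2 bytes ≤ B = 3; zero-pad to 3 bytes: K' = 6d 69 00.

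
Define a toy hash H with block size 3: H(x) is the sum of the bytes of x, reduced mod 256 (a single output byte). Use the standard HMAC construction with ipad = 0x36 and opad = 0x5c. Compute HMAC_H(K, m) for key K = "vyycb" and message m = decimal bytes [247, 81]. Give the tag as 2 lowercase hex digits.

Key "vyycb" = 76 79 79 63 62 is 5 bytes > B = 3, so hash it first: H(key) = 2d, then zero-pad to 3 bytes: K' = 2d 00 00.
K' ⊕ ipad = 1b 36 36.  K' ⊕ opad = 71 5c 5c.
Inner input = (K'⊕ipad) ∥ m = 1b 36 36 ∥ f7 51.
Inner hash: sum = 27+54+54+247+81 = 463; mod 256 = 207 → cf.
Outer input = (K'⊕opad) ∥ inner = 71 5c 5c ∥ cf.
Outer hash (tag): sum = 113+92+92+207 = 504; mod 256 = 248 → f8.

f8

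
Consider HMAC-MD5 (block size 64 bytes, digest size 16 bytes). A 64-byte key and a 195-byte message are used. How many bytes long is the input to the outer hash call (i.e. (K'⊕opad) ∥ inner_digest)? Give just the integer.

Key is 64 ≤ 64 bytes, zero-padded: |K'| = 64.
Outer input = (K'⊕opad) ∥ H(inner) → 64 + 16 = 80 bytes.

80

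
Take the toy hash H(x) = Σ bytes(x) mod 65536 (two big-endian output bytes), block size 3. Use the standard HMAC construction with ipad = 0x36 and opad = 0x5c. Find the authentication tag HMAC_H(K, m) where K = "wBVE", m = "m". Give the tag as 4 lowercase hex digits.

00fe

Key "wBVE" = 77 42 56 45 is 4 bytes > B = 3, so hash it first: H(key) = 01 54, then zero-pad to 3 bytes: K' = 01 54 00.
K' ⊕ ipad = 37 62 36.  K' ⊕ opad = 5d 08 5c.
Inner input = (K'⊕ipad) ∥ m = 37 62 36 ∥ 6d.
Inner hash: sum = 55+98+54+109 = 316 → 01 3c.
Outer input = (K'⊕opad) ∥ inner = 5d 08 5c ∥ 01 3c.
Outer hash (tag): sum = 93+8+92+1+60 = 254 → 00 fe.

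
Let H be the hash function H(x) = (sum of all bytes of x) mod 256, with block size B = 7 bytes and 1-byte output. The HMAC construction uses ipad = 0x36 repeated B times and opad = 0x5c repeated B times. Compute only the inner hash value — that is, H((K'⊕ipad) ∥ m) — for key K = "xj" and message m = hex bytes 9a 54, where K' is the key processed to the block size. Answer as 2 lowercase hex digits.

a6

Key "xj" = 78 6a is 2 bytes ≤ B = 7; zero-pad to 7 bytes: K' = 78 6a 00 00 00 00 00.
K' ⊕ ipad = 4e 5c 36 36 36 36 36.
Inner input = 4e 5c 36 36 36 36 36 ∥ 9a 54.
Inner hash: sum = 78+92+54+54+54+54+54+154+84 = 678; mod 256 = 166 → a6.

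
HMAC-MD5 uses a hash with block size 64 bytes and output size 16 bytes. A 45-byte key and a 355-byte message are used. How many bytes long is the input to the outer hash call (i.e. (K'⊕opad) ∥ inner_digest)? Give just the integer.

Key is 45 ≤ 64 bytes, zero-padded: |K'| = 64.
Outer input = (K'⊕opad) ∥ H(inner) → 64 + 16 = 80 bytes.

80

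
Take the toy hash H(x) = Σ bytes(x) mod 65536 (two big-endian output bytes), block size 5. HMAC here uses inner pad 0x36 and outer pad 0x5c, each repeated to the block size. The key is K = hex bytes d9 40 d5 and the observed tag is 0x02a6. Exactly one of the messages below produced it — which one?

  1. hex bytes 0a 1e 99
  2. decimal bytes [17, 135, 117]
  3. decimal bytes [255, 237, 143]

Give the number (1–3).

2

Key hex bytes d9 40 d5 is 3 bytes ≤ B = 5; zero-pad to 5 bytes: K' = d9 40 d5 00 00.
K' ⊕ ipad = ef 76 e3 36 36; K' ⊕ opad = 85 1c 89 5c 5c.
m1: inner = H(ef 76 e3 36 36 0a 1e 99) = 03 75; tag = H(85 1c 89 5c 5c 03 75) = 025a
m2: inner = H(ef 76 e3 36 36 11 87 75) = 03 c1; tag = H(85 1c 89 5c 5c 03 c1) = 02a6 ← matches
m3: inner = H(ef 76 e3 36 36 ff ed 8f) = 05 2f; tag = H(85 1c 89 5c 5c 05 2f) = 0216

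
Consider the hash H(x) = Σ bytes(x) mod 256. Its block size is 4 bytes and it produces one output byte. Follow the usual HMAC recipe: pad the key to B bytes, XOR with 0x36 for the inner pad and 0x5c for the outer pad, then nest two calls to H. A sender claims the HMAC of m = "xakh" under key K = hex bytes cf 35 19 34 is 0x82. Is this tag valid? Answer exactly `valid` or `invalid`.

valid

Key hex bytes cf 35 19 34 is exactly B = 4 bytes: K' = cf 35 19 34.
K' ⊕ ipad = f9 03 2f 02; K' ⊕ opad = 93 69 45 68.
Inner hash: sum = 249+3+47+2+120+97+107+104 = 729; mod 256 = 217 → d9.
Outer hash (recomputed tag): sum = 147+105+69+104+217 = 642; mod 256 = 130 → 82.
Recomputed tag = 82; claimed = 82 → match.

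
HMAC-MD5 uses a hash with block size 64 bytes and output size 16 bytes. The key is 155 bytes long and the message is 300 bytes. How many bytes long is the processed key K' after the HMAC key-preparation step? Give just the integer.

Key is 155 > 64 bytes, so it is hashed to 16 bytes then zero-padded to 64: |K'| = 64.

64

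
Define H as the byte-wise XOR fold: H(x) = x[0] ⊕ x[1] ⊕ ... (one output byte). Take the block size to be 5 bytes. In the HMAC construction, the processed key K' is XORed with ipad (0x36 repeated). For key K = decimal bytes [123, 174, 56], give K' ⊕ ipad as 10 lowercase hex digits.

Key decimal bytes [123, 174, 56] = 7b ae 38 is 3 bytes ≤ B = 5; zero-pad to 5 bytes: K' = 7b ae 38 00 00.
XOR each byte with 0x36: 7b⊕36=4d, ae⊕36=98, 38⊕36=0e, 00⊕36=36, 00⊕36=36.

4d980e3636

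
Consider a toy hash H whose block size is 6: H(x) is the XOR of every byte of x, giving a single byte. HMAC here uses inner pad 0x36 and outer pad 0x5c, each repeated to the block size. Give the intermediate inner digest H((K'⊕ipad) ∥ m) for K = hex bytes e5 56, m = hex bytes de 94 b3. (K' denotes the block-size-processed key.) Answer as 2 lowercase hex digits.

Key hex bytes e5 56 is 2 bytes ≤ B = 6; zero-pad to 6 bytes: K' = e5 56 00 00 00 00.
K' ⊕ ipad = d3 60 36 36 36 36.
Inner input = d3 60 36 36 36 36 ∥ de 94 b3.
Inner hash: XOR d3⊕60⊕36⊕36⊕36⊕36⊕de⊕94⊕b3 = 4a.

4a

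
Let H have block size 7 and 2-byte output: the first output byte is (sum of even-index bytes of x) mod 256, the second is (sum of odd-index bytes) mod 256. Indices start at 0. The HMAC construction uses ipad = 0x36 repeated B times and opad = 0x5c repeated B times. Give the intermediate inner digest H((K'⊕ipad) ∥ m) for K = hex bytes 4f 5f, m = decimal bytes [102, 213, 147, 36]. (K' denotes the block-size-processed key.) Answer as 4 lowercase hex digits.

14ce

Key hex bytes 4f 5f is 2 bytes ≤ B = 7; zero-pad to 7 bytes: K' = 4f 5f 00 00 00 00 00.
K' ⊕ ipad = 79 69 36 36 36 36 36.
Inner input = 79 69 36 36 36 36 36 ∥ 66 d5 93 24.
Inner hash: even-index sum = 532 mod 256 = 20; odd-index sum = 462 mod 256 = 206 → 14 ce.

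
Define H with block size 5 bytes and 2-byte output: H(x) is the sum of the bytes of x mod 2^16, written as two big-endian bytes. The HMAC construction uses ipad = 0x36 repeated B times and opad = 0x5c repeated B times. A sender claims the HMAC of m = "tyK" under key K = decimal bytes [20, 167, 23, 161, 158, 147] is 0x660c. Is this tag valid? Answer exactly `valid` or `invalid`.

Key decimal bytes [20, 167, 23, 161, 158, 147] = 14 a7 17 a1 9e 93 is 6 bytes > B = 5, so hash it first: H(key) = 02 a4, then zero-pad to 5 bytes: K' = 02 a4 00 00 00.
K' ⊕ ipad = 34 92 36 36 36; K' ⊕ opad = 5e f8 5c 5c 5c.
Inner hash: sum = 52+146+54+54+54+116+121+75 = 672 → 02 a0.
Outer hash (recomputed tag): sum = 94+248+92+92+92+2+160 = 780 → 03 0c.
Recomputed tag = 030c; claimed = 660c → mismatch.

invalid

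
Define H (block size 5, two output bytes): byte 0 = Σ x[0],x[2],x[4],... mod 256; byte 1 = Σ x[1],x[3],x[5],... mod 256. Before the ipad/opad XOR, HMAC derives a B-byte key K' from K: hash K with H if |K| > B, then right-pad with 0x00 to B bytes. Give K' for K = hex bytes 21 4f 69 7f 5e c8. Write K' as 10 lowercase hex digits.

|K| = 6 > B = 5, so first hash the key.
H(K): even-index sum = 232 mod 256 = 232; odd-index sum = 406 mod 256 = 150 → e8 96.
Zero-pad H(K) = e8 96 to 5 bytes: K' = e8 96 00 00 00.

e896000000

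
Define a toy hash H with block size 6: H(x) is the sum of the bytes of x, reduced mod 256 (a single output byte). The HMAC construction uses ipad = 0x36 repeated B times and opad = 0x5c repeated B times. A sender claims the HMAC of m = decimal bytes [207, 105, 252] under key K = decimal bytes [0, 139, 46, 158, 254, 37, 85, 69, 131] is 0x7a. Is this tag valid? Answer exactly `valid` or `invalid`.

valid

Key decimal bytes [0, 139, 46, 158, 254, 37, 85, 69, 131] = 00 8b 2e 9e fe 25 55 45 83 is 9 bytes > B = 6, so hash it first: H(key) = 97, then zero-pad to 6 bytes: K' = 97 00 00 00 00 00.
K' ⊕ ipad = a1 36 36 36 36 36; K' ⊕ opad = cb 5c 5c 5c 5c 5c.
Inner hash: sum = 161+54+54+54+54+54+207+105+252 = 995; mod 256 = 227 → e3.
Outer hash (recomputed tag): sum = 203+92+92+92+92+92+227 = 890; mod 256 = 122 → 7a.
Recomputed tag = 7a; claimed = 7a → match.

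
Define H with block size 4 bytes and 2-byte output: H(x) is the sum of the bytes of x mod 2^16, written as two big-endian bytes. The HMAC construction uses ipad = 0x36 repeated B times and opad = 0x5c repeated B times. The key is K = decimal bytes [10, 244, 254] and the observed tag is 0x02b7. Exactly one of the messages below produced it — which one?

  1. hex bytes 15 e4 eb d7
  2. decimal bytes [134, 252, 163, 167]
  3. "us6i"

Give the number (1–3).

Key decimal bytes [10, 244, 254] = 0a f4 fe is 3 bytes ≤ B = 4; zero-pad to 4 bytes: K' = 0a f4 fe 00.
K' ⊕ ipad = 3c c2 c8 36; K' ⊕ opad = 56 a8 a2 5c.
m1: inner = H(3c c2 c8 36 15 e4 eb d7) = 04 b7; tag = H(56 a8 a2 5c 04 b7) = 02b7 ← matches
m2: inner = H(3c c2 c8 36 86 fc a3 a7) = 04 c8; tag = H(56 a8 a2 5c 04 c8) = 02c8
m3: inner = H(3c c2 c8 36 75 73 36 69) = 03 83; tag = H(56 a8 a2 5c 03 83) = 0282

1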